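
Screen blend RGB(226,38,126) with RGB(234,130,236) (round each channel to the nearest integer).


Screen: C = 255 - (255-A)×(255-B)/255, rounded to nearest integer
R: 255 - (255-226)×(255-234)/255 = 255 - 609/255 ≈ 255 - 2.388 = 252.612 → 253
G: 255 - (255-38)×(255-130)/255 = 255 - 27125/255 ≈ 255 - 106.373 = 148.627 → 149
B: 255 - (255-126)×(255-236)/255 = 255 - 2451/255 ≈ 255 - 9.612 = 245.388 → 245
= RGB(253, 149, 245)


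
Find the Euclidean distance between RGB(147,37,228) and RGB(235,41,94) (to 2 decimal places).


d = √[(R₁-R₂)² + (G₁-G₂)² + (B₁-B₂)²]
d = √[(147-235)² + (37-41)² + (228-94)²]
d = √[7744 + 16 + 17956]
d = √25716
d ≈ 160.36


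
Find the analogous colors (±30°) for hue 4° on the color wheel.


Base hue: 4°
Left analog: (4 - 30) mod 360 = 334°
Right analog: (4 + 30) mod 360 = 34°
Analogous hues = 334° and 34°


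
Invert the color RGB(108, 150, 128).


Invert: (255-R, 255-G, 255-B)
R: 255-108 = 147
G: 255-150 = 105
B: 255-128 = 127
= RGB(147, 105, 127)


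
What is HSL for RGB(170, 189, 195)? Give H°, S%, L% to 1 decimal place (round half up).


Normalize: R'=170/255≈0.6667, G'=189/255≈0.7412, B'=195/255≈0.7647
Max=195/255, Min=170/255, Δ=Max-Min=25/255
L = (Max+Min)/2 = (195+170)/510 = 365/510 = 0.71568… → L = 71.6%
L > 0.5 → S = Δ/(2-Max-Min) = 25/(510-195-170) = 25/145 = 0.17241… → S = 17.2%
(the 1/255 factors cancel in S and H, so raw channel differences can be used)
Max is B' → H = 60 × ((R-G)/Δ + 4) = 60 × ((170-189)/25 + 4)
  -19/25 + 4 = -0.76 + 4 = 3.24
  H = 60 × 3.24 = 194.4° → H = 194.4°
= HSL(194.4°, 17.2%, 71.6%)


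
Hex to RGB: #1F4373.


1F → 31 (R)
43 → 67 (G)
73 → 115 (B)
= RGB(31, 67, 115)


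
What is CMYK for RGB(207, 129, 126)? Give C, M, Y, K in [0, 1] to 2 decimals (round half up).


R'=207/255≈0.8118, G'=129/255≈0.5059, B'=126/255≈0.4941
K = 1 - max(R',G',B') = 1 - 207/255 = 48/255 = 0.18823… → 0.19
(1-R'-K)/(1-K) simplifies to (max-R)/max with max = 207:
C = (207-207)/207 = 0/207 = 0 → 0.00
M = (207-129)/207 = 78/207 = 0.37681… → 0.38
Y = (207-126)/207 = 81/207 = 0.39130… → 0.39
= CMYK(0.00, 0.38, 0.39, 0.19)


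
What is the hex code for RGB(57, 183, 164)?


R = 57 → 39 (hex)
G = 183 → B7 (hex)
B = 164 → A4 (hex)
Hex = #39B7A4


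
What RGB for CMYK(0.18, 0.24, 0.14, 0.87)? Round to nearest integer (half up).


R = 255 × (1-C) × (1-K) = 255 × 0.82 × 0.13 = 27.183 → 27
G = 255 × (1-M) × (1-K) = 255 × 0.76 × 0.13 = 25.194 → 25
B = 255 × (1-Y) × (1-K) = 255 × 0.86 × 0.13 = 28.509 → 29
= RGB(27, 25, 29)


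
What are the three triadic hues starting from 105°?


Triadic: equally spaced at 120° intervals
H1 = 105°
H2 = (105 + 120) mod 360 = 225°
H3 = (105 + 240) mod 360 = 345°
Triadic = 105°, 225°, 345°


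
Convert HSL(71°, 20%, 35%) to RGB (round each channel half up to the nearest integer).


H=71°, S=0.20, L=0.35
C = (1-|2L-1|)×S = (1-|-0.30|)×0.20 = 0.14
H' = H/60 = 71/60 ≈ 1.1833; X = C×(1-|H' mod 2 - 1|) ≈ 0.1143
m = L - C/2 = 0.35 - 0.07 = 0.28
Sector ⌊H'⌋ = 1 → (R',G',B') = (≈0.1143, 0.14, 0.0)
RGB = ((R'+m)×255, (G'+m)×255, (B'+m)×255) = (100.555, 107.1, 71.4)
Round half up → RGB(101, 107, 71)


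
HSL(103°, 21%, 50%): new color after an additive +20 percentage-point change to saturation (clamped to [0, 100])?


Original S = 21%
Adjustment = +20 percentage points
New S = 21 + (20) = 41
Clamp to [0, 100] → 41
= HSL(103°, 41%, 50%)


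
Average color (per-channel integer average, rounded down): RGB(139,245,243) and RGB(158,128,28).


Midpoint: each channel = ⌊(C₁+C₂)/2⌋
R: ⌊(139+158)/2⌋ = 148
G: ⌊(245+128)/2⌋ = 186
B: ⌊(243+28)/2⌋ = 135
= RGB(148, 186, 135)


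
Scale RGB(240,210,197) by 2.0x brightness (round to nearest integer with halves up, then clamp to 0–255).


Multiply each channel by 2.0, round half up, clamp to [0, 255]
R: 240×2.0 = 480 → clamp → 255
G: 210×2.0 = 420 → clamp → 255
B: 197×2.0 = 394 → clamp → 255
= RGB(255, 255, 255)


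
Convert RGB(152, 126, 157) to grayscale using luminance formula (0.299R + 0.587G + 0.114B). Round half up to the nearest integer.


Gray = 0.299×R + 0.587×G + 0.114×B
Gray = 0.299×152 + 0.587×126 + 0.114×157
Gray = 45.448 + 73.962 + 17.898
Gray = 137.308 → round half up → 137
Gray = 137


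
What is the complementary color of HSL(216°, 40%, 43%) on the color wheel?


Complement = opposite side of color wheel = hue + 180°
H' = (216 + 180) mod 360 = 36°
S and L unchanged.
= HSL(36°, 40%, 43%)


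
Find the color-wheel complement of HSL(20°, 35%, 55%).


Complement = opposite side of color wheel = hue + 180°
H' = (20 + 180) mod 360 = 200°
S and L unchanged.
= HSL(200°, 35%, 55%)


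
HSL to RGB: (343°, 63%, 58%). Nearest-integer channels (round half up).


H=343°, S=0.63, L=0.58
C = (1-|2L-1|)×S = (1-|0.16|)×0.63 = 0.5292
H' = H/60 = 343/60 ≈ 5.7167; X = C×(1-|H' mod 2 - 1|) = 0.14994
m = L - C/2 = 0.58 - 0.2646 = 0.3154
Sector ⌊H'⌋ = 5 → (R',G',B') = (0.5292, 0.0, 0.14994)
RGB = ((R'+m)×255, (G'+m)×255, (B'+m)×255) = (215.373, 80.427, 118.6617)
Round half up → RGB(215, 80, 119)


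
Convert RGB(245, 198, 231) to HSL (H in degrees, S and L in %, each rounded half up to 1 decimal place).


Normalize: R'=245/255≈0.9608, G'=198/255≈0.7765, B'=231/255≈0.9059
Max=245/255, Min=198/255, Δ=Max-Min=47/255
L = (Max+Min)/2 = (245+198)/510 = 443/510 = 0.86862… → L = 86.9%
L > 0.5 → S = Δ/(2-Max-Min) = 47/(510-245-198) = 47/67 = 0.70149… → S = 70.1%
(the 1/255 factors cancel in S and H, so raw channel differences can be used)
Max is R' → H = 60 × (((G-B)/Δ) mod 6) = 60 × (((198-231)/47) mod 6)
  (-33)/47 = -0.7021…; negative, so add 6 → 5.2978…
  H = 60 × 5.2978… = 317.872…° → H = 317.9°
= HSL(317.9°, 70.1%, 86.9%)


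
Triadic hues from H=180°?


Triadic: equally spaced at 120° intervals
H1 = 180°
H2 = (180 + 120) mod 360 = 300°
H3 = (180 + 240) mod 360 = 60°
Triadic = 180°, 300°, 60°


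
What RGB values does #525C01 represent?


52 → 82 (R)
5C → 92 (G)
01 → 1 (B)
= RGB(82, 92, 1)


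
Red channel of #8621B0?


Color: #8621B0
R = 86 = 134
G = 21 = 33
B = B0 = 176
Red = 134


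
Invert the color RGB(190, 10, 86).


Invert: (255-R, 255-G, 255-B)
R: 255-190 = 65
G: 255-10 = 245
B: 255-86 = 169
= RGB(65, 245, 169)


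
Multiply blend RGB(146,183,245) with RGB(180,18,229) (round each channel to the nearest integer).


Multiply: C = A×B/255, rounded to nearest integer
R: 146×180/255 = 26280/255 ≈ 103.059 → 103
G: 183×18/255 = 3294/255 ≈ 12.918 → 13
B: 245×229/255 = 56105/255 ≈ 220.020 → 220
= RGB(103, 13, 220)


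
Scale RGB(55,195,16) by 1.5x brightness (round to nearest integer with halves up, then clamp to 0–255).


Multiply each channel by 1.5, round half up, clamp to [0, 255]
R: 55×1.5 = 82.5 → round → 83
G: 195×1.5 = 292.5 → round → 293 → clamp → 255
B: 16×1.5 = 24
= RGB(83, 255, 24)


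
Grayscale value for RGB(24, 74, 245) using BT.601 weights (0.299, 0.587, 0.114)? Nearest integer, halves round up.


Gray = 0.299×R + 0.587×G + 0.114×B
Gray = 0.299×24 + 0.587×74 + 0.114×245
Gray = 7.176 + 43.438 + 27.930
Gray = 78.544 → round half up → 79
Gray = 79


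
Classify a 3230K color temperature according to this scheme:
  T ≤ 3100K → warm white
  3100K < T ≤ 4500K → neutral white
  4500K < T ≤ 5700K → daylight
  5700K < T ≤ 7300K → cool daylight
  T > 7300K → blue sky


Temperature: 3230K
3100K < 3230K ≤ 4500K → neutral white
Classification: neutral white


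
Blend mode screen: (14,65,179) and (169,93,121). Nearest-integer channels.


Screen: C = 255 - (255-A)×(255-B)/255, rounded to nearest integer
R: 255 - (255-14)×(255-169)/255 = 255 - 20726/255 ≈ 255 - 81.278 = 173.722 → 174
G: 255 - (255-65)×(255-93)/255 = 255 - 30780/255 ≈ 255 - 120.706 = 134.294 → 134
B: 255 - (255-179)×(255-121)/255 = 255 - 10184/255 ≈ 255 - 39.937 = 215.063 → 215
= RGB(174, 134, 215)


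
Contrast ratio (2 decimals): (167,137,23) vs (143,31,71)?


Linearize each sRGB channel c=v/255: c/12.92 if c ≤ 0.04045 else ((c+0.055)/1.055)^2.4
L = 0.2126×R_lin + 0.7152×G_lin + 0.0722×B_lin
Color 1 (167,137,23):
  R=167: 167/255≈0.6549 > 0.04045 → ((0.6549+0.055)/1.055)^2.4 ≈ 0.38643
  G=137: 137/255≈0.5373 > 0.04045 → ((0.5373+0.055)/1.055)^2.4 ≈ 0.25016
  B=23: 23/255≈0.0902 > 0.04045 → ((0.0902+0.055)/1.055)^2.4 ≈ 0.00857
  L1 = 0.2126×0.38643 + 0.7152×0.25016 + 0.0722×0.00857 ≈ 0.26169
Color 2 (143,31,71):
  R=143: 143/255≈0.5608 > 0.04045 → ((0.5608+0.055)/1.055)^2.4 ≈ 0.27468
  G=31: 31/255≈0.1216 > 0.04045 → ((0.1216+0.055)/1.055)^2.4 ≈ 0.01370
  B=71: 71/255≈0.2784 > 0.04045 → ((0.2784+0.055)/1.055)^2.4 ≈ 0.06301
  L2 = 0.2126×0.27468 + 0.7152×0.01370 + 0.0722×0.06301 ≈ 0.07275
Lighter = 0.26169, Darker = 0.07275
Ratio = (L_lighter + 0.05) / (L_darker + 0.05)
Ratio = (0.26169 + 0.05) / (0.07275 + 0.05) = 0.31169 / 0.12275 ≈ 2.5393
Ratio ≈ 2.54:1


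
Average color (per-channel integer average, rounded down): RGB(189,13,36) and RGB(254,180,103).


Midpoint: each channel = ⌊(C₁+C₂)/2⌋
R: ⌊(189+254)/2⌋ = 221
G: ⌊(13+180)/2⌋ = 96
B: ⌊(36+103)/2⌋ = 69
= RGB(221, 96, 69)


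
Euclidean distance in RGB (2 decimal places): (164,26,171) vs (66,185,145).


d = √[(R₁-R₂)² + (G₁-G₂)² + (B₁-B₂)²]
d = √[(164-66)² + (26-185)² + (171-145)²]
d = √[9604 + 25281 + 676]
d = √35561
d ≈ 188.58


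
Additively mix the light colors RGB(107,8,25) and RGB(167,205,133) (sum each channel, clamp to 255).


Additive: each channel = min(255, C₁+C₂)
R: 107+167 = 274 → 255
G: 8+205 = 213 → 213
B: 25+133 = 158 → 158
= RGB(255, 213, 158)


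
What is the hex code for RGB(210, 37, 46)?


R = 210 → D2 (hex)
G = 37 → 25 (hex)
B = 46 → 2E (hex)
Hex = #D2252E


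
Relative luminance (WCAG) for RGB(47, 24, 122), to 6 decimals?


Linearize each channel (sRGB transfer function): c = v/255; c_lin = c/12.92 if c ≤ 0.04045, else ((c+0.055)/1.055)^2.4
  R: 47/255 ≈ 0.184314 > 0.04045 → ((0.184314+0.055)/1.055)^2.4 ≈ 0.028426
  G: 24/255 ≈ 0.094118 > 0.04045 → ((0.094118+0.055)/1.055)^2.4 ≈ 0.009134
  B: 122/255 ≈ 0.478431 > 0.04045 → ((0.478431+0.055)/1.055)^2.4 ≈ 0.194618
R_lin = 0.028426, G_lin = 0.009134, B_lin = 0.194618
L = 0.2126×R + 0.7152×G + 0.0722×B
L = 0.2126×0.028426 + 0.7152×0.009134 + 0.0722×0.194618
L ≈ 0.026627


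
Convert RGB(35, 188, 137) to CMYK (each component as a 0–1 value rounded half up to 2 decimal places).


R'=35/255≈0.1373, G'=188/255≈0.7373, B'=137/255≈0.5373
K = 1 - max(R',G',B') = 1 - 188/255 = 67/255 = 0.26274… → 0.26
(1-R'-K)/(1-K) simplifies to (max-R)/max with max = 188:
C = (188-35)/188 = 153/188 = 0.81382… → 0.81
M = (188-188)/188 = 0/188 = 0 → 0.00
Y = (188-137)/188 = 51/188 = 0.27127… → 0.27
= CMYK(0.81, 0.00, 0.27, 0.26)


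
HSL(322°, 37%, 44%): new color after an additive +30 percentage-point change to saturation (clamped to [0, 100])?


Original S = 37%
Adjustment = +30 percentage points
New S = 37 + (30) = 67
Clamp to [0, 100] → 67
= HSL(322°, 67%, 44%)


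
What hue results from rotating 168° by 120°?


New hue = (H + rotation) mod 360
New hue = (168 + 120) mod 360
= 288 mod 360
= 288°


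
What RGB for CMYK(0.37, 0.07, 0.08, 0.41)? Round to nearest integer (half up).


R = 255 × (1-C) × (1-K) = 255 × 0.63 × 0.59 = 94.7835 → 95
G = 255 × (1-M) × (1-K) = 255 × 0.93 × 0.59 = 139.9185 → 140
B = 255 × (1-Y) × (1-K) = 255 × 0.92 × 0.59 = 138.414 → 138
= RGB(95, 140, 138)


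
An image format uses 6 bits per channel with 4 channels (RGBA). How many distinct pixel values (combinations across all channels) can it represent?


Total bits = 6 bits/channel × 4 channels = 24 bits
Distinct pixel values = 2^24
= 16,777,216 pixel values


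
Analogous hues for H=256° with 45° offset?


Base hue: 256°
Left analog: (256 - 45) mod 360 = 211°
Right analog: (256 + 45) mod 360 = 301°
Analogous hues = 211° and 301°


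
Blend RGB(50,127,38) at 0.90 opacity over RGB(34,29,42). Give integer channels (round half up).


C = α×F + (1-α)×B, with 1-α = 0.10
R: 0.90×50 + 0.10×34 = 45.00 + 3.40 = 48.40 → 48
G: 0.90×127 + 0.10×29 = 114.30 + 2.90 = 117.20 → 117
B: 0.90×38 + 0.10×42 = 34.20 + 4.20 = 38.40 → 38
= RGB(48, 117, 38)


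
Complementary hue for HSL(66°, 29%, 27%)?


Complement = opposite side of color wheel = hue + 180°
H' = (66 + 180) mod 360 = 246°
S and L unchanged.
= HSL(246°, 29%, 27%)


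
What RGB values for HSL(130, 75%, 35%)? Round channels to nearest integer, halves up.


H=130°, S=0.75, L=0.35
C = (1-|2L-1|)×S = (1-|-0.30|)×0.75 = 0.525
H' = H/60 = 130/60 ≈ 2.1667; X = C×(1-|H' mod 2 - 1|) = 0.0875
m = L - C/2 = 0.35 - 0.2625 = 0.0875
Sector ⌊H'⌋ = 2 → (R',G',B') = (0.0, 0.525, 0.0875)
RGB = ((R'+m)×255, (G'+m)×255, (B'+m)×255) = (22.3125, 156.1875, 44.625)
Round half up → RGB(22, 156, 45)


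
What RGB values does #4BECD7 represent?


4B → 75 (R)
EC → 236 (G)
D7 → 215 (B)
= RGB(75, 236, 215)


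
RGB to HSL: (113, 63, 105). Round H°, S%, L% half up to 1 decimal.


Normalize: R'=113/255≈0.4431, G'=63/255≈0.2471, B'=105/255≈0.4118
Max=113/255, Min=63/255, Δ=Max-Min=50/255
L = (Max+Min)/2 = (113+63)/510 = 176/510 = 0.34509… → L = 34.5%
L ≤ 0.5 → S = Δ/(Max+Min) = 50/(113+63) = 50/176 = 0.28409… → S = 28.4%
(the 1/255 factors cancel in S and H, so raw channel differences can be used)
Max is R' → H = 60 × (((G-B)/Δ) mod 6) = 60 × (((63-105)/50) mod 6)
  (-42)/50 = -0.84; negative, so add 6 → 5.16
  H = 60 × 5.16 = 309.6° → H = 309.6°
= HSL(309.6°, 28.4%, 34.5%)


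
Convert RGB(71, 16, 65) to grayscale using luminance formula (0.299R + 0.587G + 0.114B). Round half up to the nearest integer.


Gray = 0.299×R + 0.587×G + 0.114×B
Gray = 0.299×71 + 0.587×16 + 0.114×65
Gray = 21.229 + 9.392 + 7.410
Gray = 38.031 → round half up → 38
Gray = 38


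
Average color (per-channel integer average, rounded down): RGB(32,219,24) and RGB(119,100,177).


Midpoint: each channel = ⌊(C₁+C₂)/2⌋
R: ⌊(32+119)/2⌋ = 75
G: ⌊(219+100)/2⌋ = 159
B: ⌊(24+177)/2⌋ = 100
= RGB(75, 159, 100)


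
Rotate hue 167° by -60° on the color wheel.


New hue = (H + rotation) mod 360
New hue = (167 -60) mod 360
= 107 mod 360
= 107°


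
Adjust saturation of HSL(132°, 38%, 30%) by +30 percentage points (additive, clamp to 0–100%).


Original S = 38%
Adjustment = +30 percentage points
New S = 38 + (30) = 68
Clamp to [0, 100] → 68
= HSL(132°, 68%, 30%)


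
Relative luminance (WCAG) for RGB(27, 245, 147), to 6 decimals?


Linearize each channel (sRGB transfer function): c = v/255; c_lin = c/12.92 if c ≤ 0.04045, else ((c+0.055)/1.055)^2.4
  R: 27/255 ≈ 0.105882 > 0.04045 → ((0.105882+0.055)/1.055)^2.4 ≈ 0.010960
  G: 245/255 ≈ 0.960784 > 0.04045 → ((0.960784+0.055)/1.055)^2.4 ≈ 0.913099
  B: 147/255 ≈ 0.576471 > 0.04045 → ((0.576471+0.055)/1.055)^2.4 ≈ 0.291771
R_lin = 0.010960, G_lin = 0.913099, B_lin = 0.291771
L = 0.2126×R + 0.7152×G + 0.0722×B
L = 0.2126×0.010960 + 0.7152×0.913099 + 0.0722×0.291771
L ≈ 0.676444


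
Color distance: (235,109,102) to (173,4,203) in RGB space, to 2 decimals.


d = √[(R₁-R₂)² + (G₁-G₂)² + (B₁-B₂)²]
d = √[(235-173)² + (109-4)² + (102-203)²]
d = √[3844 + 11025 + 10201]
d = √25070
d ≈ 158.34


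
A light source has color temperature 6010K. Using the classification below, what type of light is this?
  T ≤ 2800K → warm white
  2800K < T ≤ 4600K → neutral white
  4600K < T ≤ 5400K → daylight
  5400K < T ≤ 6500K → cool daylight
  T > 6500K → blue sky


Temperature: 6010K
5400K < 6010K ≤ 6500K → cool daylight
Classification: cool daylight


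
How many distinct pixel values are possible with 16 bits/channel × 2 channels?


Total bits = 16 bits/channel × 2 channels = 32 bits
Distinct pixel values = 2^32
= 4,294,967,296 pixel values


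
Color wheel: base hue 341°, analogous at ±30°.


Base hue: 341°
Left analog: (341 - 30) mod 360 = 311°
Right analog: (341 + 30) mod 360 = 11°
Analogous hues = 311° and 11°


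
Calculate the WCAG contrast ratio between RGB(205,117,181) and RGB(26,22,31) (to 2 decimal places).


Linearize each sRGB channel c=v/255: c/12.92 if c ≤ 0.04045 else ((c+0.055)/1.055)^2.4
L = 0.2126×R_lin + 0.7152×G_lin + 0.0722×B_lin
Color 1 (205,117,181):
  R=205: 205/255≈0.8039 > 0.04045 → ((0.8039+0.055)/1.055)^2.4 ≈ 0.61050
  G=117: 117/255≈0.4588 > 0.04045 → ((0.4588+0.055)/1.055)^2.4 ≈ 0.17789
  B=181: 181/255≈0.7098 > 0.04045 → ((0.7098+0.055)/1.055)^2.4 ≈ 0.46208
  L1 = 0.2126×0.61050 + 0.7152×0.17789 + 0.0722×0.46208 ≈ 0.29038
Color 2 (26,22,31):
  R=26: 26/255≈0.1020 > 0.04045 → ((0.1020+0.055)/1.055)^2.4 ≈ 0.01033
  G=22: 22/255≈0.0863 > 0.04045 → ((0.0863+0.055)/1.055)^2.4 ≈ 0.00802
  B=31: 31/255≈0.1216 > 0.04045 → ((0.1216+0.055)/1.055)^2.4 ≈ 0.01370
  L2 = 0.2126×0.01033 + 0.7152×0.00802 + 0.0722×0.01370 ≈ 0.00892
Lighter = 0.29038, Darker = 0.00892
Ratio = (L_lighter + 0.05) / (L_darker + 0.05)
Ratio = (0.29038 + 0.05) / (0.00892 + 0.05) = 0.34038 / 0.05892 ≈ 5.7766
Ratio ≈ 5.78:1


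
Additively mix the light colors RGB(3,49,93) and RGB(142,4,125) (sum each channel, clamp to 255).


Additive: each channel = min(255, C₁+C₂)
R: 3+142 = 145 → 145
G: 49+4 = 53 → 53
B: 93+125 = 218 → 218
= RGB(145, 53, 218)


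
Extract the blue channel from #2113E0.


Color: #2113E0
R = 21 = 33
G = 13 = 19
B = E0 = 224
Blue = 224


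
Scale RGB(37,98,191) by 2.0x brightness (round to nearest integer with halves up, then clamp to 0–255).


Multiply each channel by 2.0, round half up, clamp to [0, 255]
R: 37×2.0 = 74
G: 98×2.0 = 196
B: 191×2.0 = 382 → clamp → 255
= RGB(74, 196, 255)


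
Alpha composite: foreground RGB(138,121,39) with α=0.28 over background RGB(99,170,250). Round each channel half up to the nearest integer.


C = α×F + (1-α)×B, with 1-α = 0.72
R: 0.28×138 + 0.72×99 = 38.64 + 71.28 = 109.92 → 110
G: 0.28×121 + 0.72×170 = 33.88 + 122.40 = 156.28 → 156
B: 0.28×39 + 0.72×250 = 10.92 + 180.00 = 190.92 → 191
= RGB(110, 156, 191)


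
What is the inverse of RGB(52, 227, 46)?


Invert: (255-R, 255-G, 255-B)
R: 255-52 = 203
G: 255-227 = 28
B: 255-46 = 209
= RGB(203, 28, 209)


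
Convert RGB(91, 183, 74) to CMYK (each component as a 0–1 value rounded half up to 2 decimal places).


R'=91/255≈0.3569, G'=183/255≈0.7176, B'=74/255≈0.2902
K = 1 - max(R',G',B') = 1 - 183/255 = 72/255 = 0.28235… → 0.28
(1-R'-K)/(1-K) simplifies to (max-R)/max with max = 183:
C = (183-91)/183 = 92/183 = 0.50273… → 0.50
M = (183-183)/183 = 0/183 = 0 → 0.00
Y = (183-74)/183 = 109/183 = 0.59562… → 0.60
= CMYK(0.50, 0.00, 0.60, 0.28)


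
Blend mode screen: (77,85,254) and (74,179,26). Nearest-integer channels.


Screen: C = 255 - (255-A)×(255-B)/255, rounded to nearest integer
R: 255 - (255-77)×(255-74)/255 = 255 - 32218/255 ≈ 255 - 126.345 = 128.655 → 129
G: 255 - (255-85)×(255-179)/255 = 255 - 12920/255 ≈ 255 - 50.667 = 204.333 → 204
B: 255 - (255-254)×(255-26)/255 = 255 - 229/255 ≈ 255 - 0.898 = 254.102 → 254
= RGB(129, 204, 254)


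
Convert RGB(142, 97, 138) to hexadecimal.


R = 142 → 8E (hex)
G = 97 → 61 (hex)
B = 138 → 8A (hex)
Hex = #8E618A


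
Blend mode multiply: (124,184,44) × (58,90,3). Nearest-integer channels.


Multiply: C = A×B/255, rounded to nearest integer
R: 124×58/255 = 7192/255 ≈ 28.204 → 28
G: 184×90/255 = 16560/255 ≈ 64.941 → 65
B: 44×3/255 = 132/255 ≈ 0.518 → 1
= RGB(28, 65, 1)


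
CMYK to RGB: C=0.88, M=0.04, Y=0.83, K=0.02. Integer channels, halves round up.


R = 255 × (1-C) × (1-K) = 255 × 0.12 × 0.98 = 29.988 → 30
G = 255 × (1-M) × (1-K) = 255 × 0.96 × 0.98 = 239.904 → 240
B = 255 × (1-Y) × (1-K) = 255 × 0.17 × 0.98 = 42.483 → 42
= RGB(30, 240, 42)


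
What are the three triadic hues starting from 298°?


Triadic: equally spaced at 120° intervals
H1 = 298°
H2 = (298 + 120) mod 360 = 58°
H3 = (298 + 240) mod 360 = 178°
Triadic = 298°, 58°, 178°


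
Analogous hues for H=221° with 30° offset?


Base hue: 221°
Left analog: (221 - 30) mod 360 = 191°
Right analog: (221 + 30) mod 360 = 251°
Analogous hues = 191° and 251°


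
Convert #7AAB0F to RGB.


7A → 122 (R)
AB → 171 (G)
0F → 15 (B)
= RGB(122, 171, 15)


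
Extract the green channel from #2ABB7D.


Color: #2ABB7D
R = 2A = 42
G = BB = 187
B = 7D = 125
Green = 187


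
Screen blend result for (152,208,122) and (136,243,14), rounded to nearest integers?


Screen: C = 255 - (255-A)×(255-B)/255, rounded to nearest integer
R: 255 - (255-152)×(255-136)/255 = 255 - 12257/255 ≈ 255 - 48.067 = 206.933 → 207
G: 255 - (255-208)×(255-243)/255 = 255 - 564/255 ≈ 255 - 2.212 = 252.788 → 253
B: 255 - (255-122)×(255-14)/255 = 255 - 32053/255 ≈ 255 - 125.698 = 129.302 → 129
= RGB(207, 253, 129)


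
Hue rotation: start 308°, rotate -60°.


New hue = (H + rotation) mod 360
New hue = (308 -60) mod 360
= 248 mod 360
= 248°


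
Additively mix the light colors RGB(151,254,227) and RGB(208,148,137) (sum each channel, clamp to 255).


Additive: each channel = min(255, C₁+C₂)
R: 151+208 = 359 → 255
G: 254+148 = 402 → 255
B: 227+137 = 364 → 255
= RGB(255, 255, 255)


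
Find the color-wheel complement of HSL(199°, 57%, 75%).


Complement = opposite side of color wheel = hue + 180°
H' = (199 + 180) mod 360 = 19°
S and L unchanged.
= HSL(19°, 57%, 75%)


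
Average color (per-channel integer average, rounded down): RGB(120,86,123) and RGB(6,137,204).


Midpoint: each channel = ⌊(C₁+C₂)/2⌋
R: ⌊(120+6)/2⌋ = 63
G: ⌊(86+137)/2⌋ = 111
B: ⌊(123+204)/2⌋ = 163
= RGB(63, 111, 163)


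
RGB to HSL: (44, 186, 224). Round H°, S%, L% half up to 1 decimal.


Normalize: R'=44/255≈0.1725, G'=186/255≈0.7294, B'=224/255≈0.8784
Max=224/255, Min=44/255, Δ=Max-Min=180/255
L = (Max+Min)/2 = (224+44)/510 = 268/510 = 0.52549… → L = 52.5%
L > 0.5 → S = Δ/(2-Max-Min) = 180/(510-224-44) = 180/242 = 0.74380… → S = 74.4%
(the 1/255 factors cancel in S and H, so raw channel differences can be used)
Max is B' → H = 60 × ((R-G)/Δ + 4) = 60 × ((44-186)/180 + 4)
  -142/180 + 4 = -0.7888… + 4 = 3.2111…
  H = 60 × 3.2111… = 192.666…° → H = 192.7°
= HSL(192.7°, 74.4%, 52.5%)


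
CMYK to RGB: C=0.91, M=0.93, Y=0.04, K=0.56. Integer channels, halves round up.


R = 255 × (1-C) × (1-K) = 255 × 0.09 × 0.44 = 10.098 → 10
G = 255 × (1-M) × (1-K) = 255 × 0.07 × 0.44 = 7.854 → 8
B = 255 × (1-Y) × (1-K) = 255 × 0.96 × 0.44 = 107.712 → 108
= RGB(10, 8, 108)


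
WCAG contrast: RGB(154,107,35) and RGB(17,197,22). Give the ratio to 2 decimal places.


Linearize each sRGB channel c=v/255: c/12.92 if c ≤ 0.04045 else ((c+0.055)/1.055)^2.4
L = 0.2126×R_lin + 0.7152×G_lin + 0.0722×B_lin
Color 1 (154,107,35):
  R=154: 154/255≈0.6039 > 0.04045 → ((0.6039+0.055)/1.055)^2.4 ≈ 0.32314
  G=107: 107/255≈0.4196 > 0.04045 → ((0.4196+0.055)/1.055)^2.4 ≈ 0.14703
  B=35: 35/255≈0.1373 > 0.04045 → ((0.1373+0.055)/1.055)^2.4 ≈ 0.01681
  L1 = 0.2126×0.32314 + 0.7152×0.14703 + 0.0722×0.01681 ≈ 0.17507
Color 2 (17,197,22):
  R=17: 17/255≈0.0667 > 0.04045 → ((0.0667+0.055)/1.055)^2.4 ≈ 0.00561
  G=197: 197/255≈0.7725 > 0.04045 → ((0.7725+0.055)/1.055)^2.4 ≈ 0.55834
  B=22: 22/255≈0.0863 > 0.04045 → ((0.0863+0.055)/1.055)^2.4 ≈ 0.00802
  L2 = 0.2126×0.00561 + 0.7152×0.55834 + 0.0722×0.00802 ≈ 0.40110
Lighter = 0.40110, Darker = 0.17507
Ratio = (L_lighter + 0.05) / (L_darker + 0.05)
Ratio = (0.40110 + 0.05) / (0.17507 + 0.05) = 0.45110 / 0.22507 ≈ 2.0043
Ratio ≈ 2.00:1


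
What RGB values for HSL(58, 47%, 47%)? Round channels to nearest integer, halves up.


H=58°, S=0.47, L=0.47
C = (1-|2L-1|)×S = (1-|-0.06|)×0.47 = 0.4418
H' = H/60 = 58/60 ≈ 0.9667; X = C×(1-|H' mod 2 - 1|) ≈ 0.4271
m = L - C/2 = 0.47 - 0.2209 = 0.2491
Sector ⌊H'⌋ = 0 → (R',G',B') = (0.4418, ≈0.4271, 0.0)
RGB = ((R'+m)×255, (G'+m)×255, (B'+m)×255) = (176.1795, 172.4242, 63.5205)
Round half up → RGB(176, 172, 64)


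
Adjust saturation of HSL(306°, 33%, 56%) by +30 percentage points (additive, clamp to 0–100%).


Original S = 33%
Adjustment = +30 percentage points
New S = 33 + (30) = 63
Clamp to [0, 100] → 63
= HSL(306°, 63%, 56%)


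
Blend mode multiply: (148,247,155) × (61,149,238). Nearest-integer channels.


Multiply: C = A×B/255, rounded to nearest integer
R: 148×61/255 = 9028/255 ≈ 35.404 → 35
G: 247×149/255 = 36803/255 ≈ 144.325 → 144
B: 155×238/255 = 36890/255 ≈ 144.667 → 145
= RGB(35, 144, 145)


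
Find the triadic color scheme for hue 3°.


Triadic: equally spaced at 120° intervals
H1 = 3°
H2 = (3 + 120) mod 360 = 123°
H3 = (3 + 240) mod 360 = 243°
Triadic = 3°, 123°, 243°


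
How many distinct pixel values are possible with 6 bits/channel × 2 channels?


Total bits = 6 bits/channel × 2 channels = 12 bits
Distinct pixel values = 2^12
= 4,096 pixel values


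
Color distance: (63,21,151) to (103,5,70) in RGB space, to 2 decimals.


d = √[(R₁-R₂)² + (G₁-G₂)² + (B₁-B₂)²]
d = √[(63-103)² + (21-5)² + (151-70)²]
d = √[1600 + 256 + 6561]
d = √8417
d ≈ 91.74


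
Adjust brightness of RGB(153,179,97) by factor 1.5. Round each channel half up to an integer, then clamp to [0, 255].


Multiply each channel by 1.5, round half up, clamp to [0, 255]
R: 153×1.5 = 229.5 → round → 230
G: 179×1.5 = 268.5 → round → 269 → clamp → 255
B: 97×1.5 = 145.5 → round → 146
= RGB(230, 255, 146)


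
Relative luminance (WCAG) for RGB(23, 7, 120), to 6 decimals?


Linearize each channel (sRGB transfer function): c = v/255; c_lin = c/12.92 if c ≤ 0.04045, else ((c+0.055)/1.055)^2.4
  R: 23/255 ≈ 0.090196 > 0.04045 → ((0.090196+0.055)/1.055)^2.4 ≈ 0.008568
  G: 7/255 ≈ 0.027451 ≤ 0.04045 → 0.027451/12.92 ≈ 0.002125
  B: 120/255 ≈ 0.470588 > 0.04045 → ((0.470588+0.055)/1.055)^2.4 ≈ 0.187821
R_lin = 0.008568, G_lin = 0.002125, B_lin = 0.187821
L = 0.2126×R + 0.7152×G + 0.0722×B
L = 0.2126×0.008568 + 0.7152×0.002125 + 0.0722×0.187821
L ≈ 0.016902


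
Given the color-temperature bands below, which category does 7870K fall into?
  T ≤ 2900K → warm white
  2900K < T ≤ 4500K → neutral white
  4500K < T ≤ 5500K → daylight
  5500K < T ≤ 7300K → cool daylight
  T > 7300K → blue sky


Temperature: 7870K
7870K > 7300K → blue sky
Classification: blue sky


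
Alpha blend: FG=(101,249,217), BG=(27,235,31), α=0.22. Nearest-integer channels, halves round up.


C = α×F + (1-α)×B, with 1-α = 0.78
R: 0.22×101 + 0.78×27 = 22.22 + 21.06 = 43.28 → 43
G: 0.22×249 + 0.78×235 = 54.78 + 183.30 = 238.08 → 238
B: 0.22×217 + 0.78×31 = 47.74 + 24.18 = 71.92 → 72
= RGB(43, 238, 72)


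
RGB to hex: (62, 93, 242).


R = 62 → 3E (hex)
G = 93 → 5D (hex)
B = 242 → F2 (hex)
Hex = #3E5DF2


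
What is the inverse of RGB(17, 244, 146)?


Invert: (255-R, 255-G, 255-B)
R: 255-17 = 238
G: 255-244 = 11
B: 255-146 = 109
= RGB(238, 11, 109)


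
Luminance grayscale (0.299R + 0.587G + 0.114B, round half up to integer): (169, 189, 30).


Gray = 0.299×R + 0.587×G + 0.114×B
Gray = 0.299×169 + 0.587×189 + 0.114×30
Gray = 50.531 + 110.943 + 3.420
Gray = 164.894 → round half up → 165
Gray = 165


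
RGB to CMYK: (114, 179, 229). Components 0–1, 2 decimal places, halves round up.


R'=114/255≈0.4471, G'=179/255≈0.7020, B'=229/255≈0.8980
K = 1 - max(R',G',B') = 1 - 229/255 = 26/255 = 0.10196… → 0.10
(1-R'-K)/(1-K) simplifies to (max-R)/max with max = 229:
C = (229-114)/229 = 115/229 = 0.50218… → 0.50
M = (229-179)/229 = 50/229 = 0.21834… → 0.22
Y = (229-229)/229 = 0/229 = 0 → 0.00
= CMYK(0.50, 0.22, 0.00, 0.10)


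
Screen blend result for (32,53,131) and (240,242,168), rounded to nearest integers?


Screen: C = 255 - (255-A)×(255-B)/255, rounded to nearest integer
R: 255 - (255-32)×(255-240)/255 = 255 - 3345/255 ≈ 255 - 13.118 = 241.882 → 242
G: 255 - (255-53)×(255-242)/255 = 255 - 2626/255 ≈ 255 - 10.298 = 244.702 → 245
B: 255 - (255-131)×(255-168)/255 = 255 - 10788/255 ≈ 255 - 42.306 = 212.694 → 213
= RGB(242, 245, 213)


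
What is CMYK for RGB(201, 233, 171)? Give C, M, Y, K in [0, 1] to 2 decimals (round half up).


R'=201/255≈0.7882, G'=233/255≈0.9137, B'=171/255≈0.6706
K = 1 - max(R',G',B') = 1 - 233/255 = 22/255 = 0.08627… → 0.09
(1-R'-K)/(1-K) simplifies to (max-R)/max with max = 233:
C = (233-201)/233 = 32/233 = 0.13733… → 0.14
M = (233-233)/233 = 0/233 = 0 → 0.00
Y = (233-171)/233 = 62/233 = 0.26609… → 0.27
= CMYK(0.14, 0.00, 0.27, 0.09)


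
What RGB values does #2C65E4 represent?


2C → 44 (R)
65 → 101 (G)
E4 → 228 (B)
= RGB(44, 101, 228)


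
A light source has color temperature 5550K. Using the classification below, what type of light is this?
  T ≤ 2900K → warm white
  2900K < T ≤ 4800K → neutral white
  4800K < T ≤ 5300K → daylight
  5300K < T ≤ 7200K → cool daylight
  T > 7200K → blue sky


Temperature: 5550K
5300K < 5550K ≤ 7200K → cool daylight
Classification: cool daylight


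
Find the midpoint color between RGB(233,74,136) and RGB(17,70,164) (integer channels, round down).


Midpoint: each channel = ⌊(C₁+C₂)/2⌋
R: ⌊(233+17)/2⌋ = 125
G: ⌊(74+70)/2⌋ = 72
B: ⌊(136+164)/2⌋ = 150
= RGB(125, 72, 150)


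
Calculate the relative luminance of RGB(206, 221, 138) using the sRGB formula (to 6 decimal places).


Linearize each channel (sRGB transfer function): c = v/255; c_lin = c/12.92 if c ≤ 0.04045, else ((c+0.055)/1.055)^2.4
  R: 206/255 ≈ 0.807843 > 0.04045 → ((0.807843+0.055)/1.055)^2.4 ≈ 0.617207
  G: 221/255 ≈ 0.866667 > 0.04045 → ((0.866667+0.055)/1.055)^2.4 ≈ 0.723055
  B: 138/255 ≈ 0.541176 > 0.04045 → ((0.541176+0.055)/1.055)^2.4 ≈ 0.254152
R_lin = 0.617207, G_lin = 0.723055, B_lin = 0.254152
L = 0.2126×R + 0.7152×G + 0.0722×B
L = 0.2126×0.617207 + 0.7152×0.723055 + 0.0722×0.254152
L ≈ 0.666697


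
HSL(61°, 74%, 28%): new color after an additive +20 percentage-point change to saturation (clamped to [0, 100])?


Original S = 74%
Adjustment = +20 percentage points
New S = 74 + (20) = 94
Clamp to [0, 100] → 94
= HSL(61°, 94%, 28%)


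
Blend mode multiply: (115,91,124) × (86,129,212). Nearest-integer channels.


Multiply: C = A×B/255, rounded to nearest integer
R: 115×86/255 = 9890/255 ≈ 38.784 → 39
G: 91×129/255 = 11739/255 ≈ 46.035 → 46
B: 124×212/255 = 26288/255 ≈ 103.090 → 103
= RGB(39, 46, 103)


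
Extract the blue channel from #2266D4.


Color: #2266D4
R = 22 = 34
G = 66 = 102
B = D4 = 212
Blue = 212


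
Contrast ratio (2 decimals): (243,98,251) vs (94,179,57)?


Linearize each sRGB channel c=v/255: c/12.92 if c ≤ 0.04045 else ((c+0.055)/1.055)^2.4
L = 0.2126×R_lin + 0.7152×G_lin + 0.0722×B_lin
Color 1 (243,98,251):
  R=243: 243/255≈0.9529 > 0.04045 → ((0.9529+0.055)/1.055)^2.4 ≈ 0.89627
  G=98: 98/255≈0.3843 > 0.04045 → ((0.3843+0.055)/1.055)^2.4 ≈ 0.12214
  B=251: 251/255≈0.9843 > 0.04045 → ((0.9843+0.055)/1.055)^2.4 ≈ 0.96469
  L1 = 0.2126×0.89627 + 0.7152×0.12214 + 0.0722×0.96469 ≈ 0.34755
Color 2 (94,179,57):
  R=94: 94/255≈0.3686 > 0.04045 → ((0.3686+0.055)/1.055)^2.4 ≈ 0.11193
  G=179: 179/255≈0.7020 > 0.04045 → ((0.7020+0.055)/1.055)^2.4 ≈ 0.45079
  B=57: 57/255≈0.2235 > 0.04045 → ((0.2235+0.055)/1.055)^2.4 ≈ 0.04092
  L2 = 0.2126×0.11193 + 0.7152×0.45079 + 0.0722×0.04092 ≈ 0.34915
Lighter = 0.34915, Darker = 0.34755
Ratio = (L_lighter + 0.05) / (L_darker + 0.05)
Ratio = (0.34915 + 0.05) / (0.34755 + 0.05) = 0.39915 / 0.39755 ≈ 1.0040
Ratio ≈ 1.00:1


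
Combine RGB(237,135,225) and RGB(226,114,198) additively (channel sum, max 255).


Additive: each channel = min(255, C₁+C₂)
R: 237+226 = 463 → 255
G: 135+114 = 249 → 249
B: 225+198 = 423 → 255
= RGB(255, 249, 255)


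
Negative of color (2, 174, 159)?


Invert: (255-R, 255-G, 255-B)
R: 255-2 = 253
G: 255-174 = 81
B: 255-159 = 96
= RGB(253, 81, 96)


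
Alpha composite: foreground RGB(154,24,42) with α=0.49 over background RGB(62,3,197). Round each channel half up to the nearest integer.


C = α×F + (1-α)×B, with 1-α = 0.51
R: 0.49×154 + 0.51×62 = 75.46 + 31.62 = 107.08 → 107
G: 0.49×24 + 0.51×3 = 11.76 + 1.53 = 13.29 → 13
B: 0.49×42 + 0.51×197 = 20.58 + 100.47 = 121.05 → 121
= RGB(107, 13, 121)


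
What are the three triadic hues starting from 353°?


Triadic: equally spaced at 120° intervals
H1 = 353°
H2 = (353 + 120) mod 360 = 113°
H3 = (353 + 240) mod 360 = 233°
Triadic = 353°, 113°, 233°


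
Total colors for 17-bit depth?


Colors = 2^bits = 2^17
= 131,072 colors


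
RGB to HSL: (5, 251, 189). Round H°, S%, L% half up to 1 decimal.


Normalize: R'=5/255≈0.0196, G'=251/255≈0.9843, B'=189/255≈0.7412
Max=251/255, Min=5/255, Δ=Max-Min=246/255
L = (Max+Min)/2 = (251+5)/510 = 256/510 = 0.50196… → L = 50.2%
L > 0.5 → S = Δ/(2-Max-Min) = 246/(510-251-5) = 246/254 = 0.96850… → S = 96.9%
(the 1/255 factors cancel in S and H, so raw channel differences can be used)
Max is G' → H = 60 × ((B-R)/Δ + 2) = 60 × ((189-5)/246 + 2)
  184/246 + 2 = 0.7479… + 2 = 2.7479…
  H = 60 × 2.7479… = 164.878…° → H = 164.9°
= HSL(164.9°, 96.9%, 50.2%)


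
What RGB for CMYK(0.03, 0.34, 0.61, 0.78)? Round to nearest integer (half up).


R = 255 × (1-C) × (1-K) = 255 × 0.97 × 0.22 = 54.417 → 54
G = 255 × (1-M) × (1-K) = 255 × 0.66 × 0.22 = 37.026 → 37
B = 255 × (1-Y) × (1-K) = 255 × 0.39 × 0.22 = 21.879 → 22
= RGB(54, 37, 22)


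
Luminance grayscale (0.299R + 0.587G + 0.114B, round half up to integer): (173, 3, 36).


Gray = 0.299×R + 0.587×G + 0.114×B
Gray = 0.299×173 + 0.587×3 + 0.114×36
Gray = 51.727 + 1.761 + 4.104
Gray = 57.592 → round half up → 58
Gray = 58


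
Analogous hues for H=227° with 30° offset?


Base hue: 227°
Left analog: (227 - 30) mod 360 = 197°
Right analog: (227 + 30) mod 360 = 257°
Analogous hues = 197° and 257°


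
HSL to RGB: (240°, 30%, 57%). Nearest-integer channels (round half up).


H=240°, S=0.30, L=0.57
C = (1-|2L-1|)×S = (1-|0.14|)×0.30 = 0.258
H' = H/60 = 240/60 ≈ 4.0000; X = C×(1-|H' mod 2 - 1|) = 0.0
m = L - C/2 = 0.57 - 0.129 = 0.441
Sector ⌊H'⌋ = 4 → (R',G',B') = (0.0, 0.0, 0.258)
RGB = ((R'+m)×255, (G'+m)×255, (B'+m)×255) = (112.455, 112.455, 178.245)
Round half up → RGB(112, 112, 178)


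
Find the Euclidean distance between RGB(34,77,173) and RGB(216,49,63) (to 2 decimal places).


d = √[(R₁-R₂)² + (G₁-G₂)² + (B₁-B₂)²]
d = √[(34-216)² + (77-49)² + (173-63)²]
d = √[33124 + 784 + 12100]
d = √46008
d ≈ 214.49


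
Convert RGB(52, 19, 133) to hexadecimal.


R = 52 → 34 (hex)
G = 19 → 13 (hex)
B = 133 → 85 (hex)
Hex = #341385


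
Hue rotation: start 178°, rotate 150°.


New hue = (H + rotation) mod 360
New hue = (178 + 150) mod 360
= 328 mod 360
= 328°


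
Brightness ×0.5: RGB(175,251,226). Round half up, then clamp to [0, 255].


Multiply each channel by 0.5, round half up, clamp to [0, 255]
R: 175×0.5 = 87.5 → round → 88
G: 251×0.5 = 125.5 → round → 126
B: 226×0.5 = 113
= RGB(88, 126, 113)


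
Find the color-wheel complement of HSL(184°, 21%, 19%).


Complement = opposite side of color wheel = hue + 180°
H' = (184 + 180) mod 360 = 4°
S and L unchanged.
= HSL(4°, 21%, 19%)


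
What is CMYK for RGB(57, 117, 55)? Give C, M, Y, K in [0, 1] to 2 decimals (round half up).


R'=57/255≈0.2235, G'=117/255≈0.4588, B'=55/255≈0.2157
K = 1 - max(R',G',B') = 1 - 117/255 = 138/255 = 0.54117… → 0.54
(1-R'-K)/(1-K) simplifies to (max-R)/max with max = 117:
C = (117-57)/117 = 60/117 = 0.51282… → 0.51
M = (117-117)/117 = 0/117 = 0 → 0.00
Y = (117-55)/117 = 62/117 = 0.52991… → 0.53
= CMYK(0.51, 0.00, 0.53, 0.54)


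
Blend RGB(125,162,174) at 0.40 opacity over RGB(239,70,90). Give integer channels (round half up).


C = α×F + (1-α)×B, with 1-α = 0.60
R: 0.40×125 + 0.60×239 = 50.00 + 143.40 = 193.40 → 193
G: 0.40×162 + 0.60×70 = 64.80 + 42.00 = 106.80 → 107
B: 0.40×174 + 0.60×90 = 69.60 + 54.00 = 123.60 → 124
= RGB(193, 107, 124)


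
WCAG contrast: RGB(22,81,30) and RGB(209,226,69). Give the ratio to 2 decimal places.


Linearize each sRGB channel c=v/255: c/12.92 if c ≤ 0.04045 else ((c+0.055)/1.055)^2.4
L = 0.2126×R_lin + 0.7152×G_lin + 0.0722×B_lin
Color 1 (22,81,30):
  R=22: 22/255≈0.0863 > 0.04045 → ((0.0863+0.055)/1.055)^2.4 ≈ 0.00802
  G=81: 81/255≈0.3176 > 0.04045 → ((0.3176+0.055)/1.055)^2.4 ≈ 0.08228
  B=30: 30/255≈0.1176 > 0.04045 → ((0.1176+0.055)/1.055)^2.4 ≈ 0.01298
  L1 = 0.2126×0.00802 + 0.7152×0.08228 + 0.0722×0.01298 ≈ 0.06149
Color 2 (209,226,69):
  R=209: 209/255≈0.8196 > 0.04045 → ((0.8196+0.055)/1.055)^2.4 ≈ 0.63760
  G=226: 226/255≈0.8863 > 0.04045 → ((0.8863+0.055)/1.055)^2.4 ≈ 0.76052
  B=69: 69/255≈0.2706 > 0.04045 → ((0.2706+0.055)/1.055)^2.4 ≈ 0.05951
  L2 = 0.2126×0.63760 + 0.7152×0.76052 + 0.0722×0.05951 ≈ 0.68378
Lighter = 0.68378, Darker = 0.06149
Ratio = (L_lighter + 0.05) / (L_darker + 0.05)
Ratio = (0.68378 + 0.05) / (0.06149 + 0.05) = 0.73378 / 0.11149 ≈ 6.5814
Ratio ≈ 6.58:1


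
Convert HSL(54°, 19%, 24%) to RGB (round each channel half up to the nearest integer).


H=54°, S=0.19, L=0.24
C = (1-|2L-1|)×S = (1-|-0.52|)×0.19 = 0.0912
H' = H/60 = 54/60 ≈ 0.9000; X = C×(1-|H' mod 2 - 1|) = 0.08208
m = L - C/2 = 0.24 - 0.0456 = 0.1944
Sector ⌊H'⌋ = 0 → (R',G',B') = (0.0912, 0.08208, 0.0)
RGB = ((R'+m)×255, (G'+m)×255, (B'+m)×255) = (72.828, 70.5024, 49.572)
Round half up → RGB(73, 71, 50)


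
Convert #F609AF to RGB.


F6 → 246 (R)
09 → 9 (G)
AF → 175 (B)
= RGB(246, 9, 175)


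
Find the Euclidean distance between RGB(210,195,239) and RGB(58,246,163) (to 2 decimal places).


d = √[(R₁-R₂)² + (G₁-G₂)² + (B₁-B₂)²]
d = √[(210-58)² + (195-246)² + (239-163)²]
d = √[23104 + 2601 + 5776]
d = √31481
d ≈ 177.43


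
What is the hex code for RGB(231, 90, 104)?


R = 231 → E7 (hex)
G = 90 → 5A (hex)
B = 104 → 68 (hex)
Hex = #E75A68


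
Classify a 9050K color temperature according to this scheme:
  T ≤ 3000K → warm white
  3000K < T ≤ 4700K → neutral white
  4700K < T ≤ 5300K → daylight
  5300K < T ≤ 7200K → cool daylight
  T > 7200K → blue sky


Temperature: 9050K
9050K > 7200K → blue sky
Classification: blue sky


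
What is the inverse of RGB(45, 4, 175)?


Invert: (255-R, 255-G, 255-B)
R: 255-45 = 210
G: 255-4 = 251
B: 255-175 = 80
= RGB(210, 251, 80)


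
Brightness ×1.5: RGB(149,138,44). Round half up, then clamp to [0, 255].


Multiply each channel by 1.5, round half up, clamp to [0, 255]
R: 149×1.5 = 223.5 → round → 224
G: 138×1.5 = 207
B: 44×1.5 = 66
= RGB(224, 207, 66)


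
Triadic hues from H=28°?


Triadic: equally spaced at 120° intervals
H1 = 28°
H2 = (28 + 120) mod 360 = 148°
H3 = (28 + 240) mod 360 = 268°
Triadic = 28°, 148°, 268°
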